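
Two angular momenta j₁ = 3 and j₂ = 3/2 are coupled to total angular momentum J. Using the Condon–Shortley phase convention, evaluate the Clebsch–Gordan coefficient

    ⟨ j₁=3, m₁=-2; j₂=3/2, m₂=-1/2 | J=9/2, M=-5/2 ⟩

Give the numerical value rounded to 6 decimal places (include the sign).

+0.707107

j₁+j₂−J=0  J+j₁−j₂=6  J−j₁+j₂=3  j₁+j₂+J+1=10
(j₁±m₁, j₂±m₂, J±M) = (1,5,1,2,2,7)
P² = 28800
sum k=0..0:
  [0] +1/240 = 1/240
S = 1/240
C² = P²·S² = 1/2 ; C = +0.707107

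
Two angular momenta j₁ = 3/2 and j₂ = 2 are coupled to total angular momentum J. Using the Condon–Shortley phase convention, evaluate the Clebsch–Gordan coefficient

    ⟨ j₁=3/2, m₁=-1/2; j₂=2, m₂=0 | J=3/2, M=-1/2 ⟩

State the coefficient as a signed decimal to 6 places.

-0.447214

triangle: 2!·1!·2!/6! = 4/720
(j±m)!: 1!·2!·2!·2!·1!·2! = 16
prefactor² = (2J+1)·Δ·N² = 16/45
  k=1: −1/(1!·1!·1!·1!·0!·1!) = -1
  k=2: +1/(2!·0!·0!·0!·1!·2!) = 1/4
Σ = -3/4  ⇒  CG² = 16/45·(-3/4)² = 1/5
CG = −√(1/5) = -0.447214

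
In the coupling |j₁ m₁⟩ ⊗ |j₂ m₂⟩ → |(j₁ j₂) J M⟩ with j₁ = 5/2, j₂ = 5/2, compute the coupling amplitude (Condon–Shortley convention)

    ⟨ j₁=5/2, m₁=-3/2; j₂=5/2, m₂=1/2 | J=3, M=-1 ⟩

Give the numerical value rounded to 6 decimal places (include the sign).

+√(1/30) = +0.182574

j₁+j₂−J=2  J+j₁−j₂=3  J−j₁+j₂=3  j₁+j₂+J+1=9
(j₁±m₁, j₂±m₂, J±M) = (1,4,3,2,2,4)
P² = 96/5
sum k=1..2:
  [1] −1/12 = -1/12
  [2] +1/8 = 1/8
S = 1/24
C² = P²·S² = 1/30 ; C = +0.182574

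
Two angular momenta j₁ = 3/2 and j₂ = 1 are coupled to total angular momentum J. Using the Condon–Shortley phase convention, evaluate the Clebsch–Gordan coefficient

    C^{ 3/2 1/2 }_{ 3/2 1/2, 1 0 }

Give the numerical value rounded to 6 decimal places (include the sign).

triangle: 1!*2!*1!/5! = 2/120
(j±m)!: 2!*1!*1!*1!*2!*1! = 4
prefactor² = (2J+1)*Δ*N² = 4/15
  k=0: +1/(0!*1!*1!*1!*1!*0!) = 1
  k=1: −1/(1!*0!*0!*0!*2!*1!) = -1/2
Σ = 1/2  ⇒  CG² = 4/15*1/2² = 1/15
CG = +√(1/15) = +0.258199

+0.258199  (= +√(1/15))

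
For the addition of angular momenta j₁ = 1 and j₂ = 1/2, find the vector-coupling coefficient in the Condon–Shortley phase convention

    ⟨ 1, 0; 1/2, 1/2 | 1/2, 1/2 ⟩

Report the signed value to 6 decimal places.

√[2·1!1!0!/3! · 1!1!1!0!1!0!] = √(1/3)
  +(−1)^1/∏(1,0,0,0,1,0)! = -1  (running -1)
⟨..|..⟩ = √(1/3)·(-1) = -0.577350

-0.577350  (= −√(1/3))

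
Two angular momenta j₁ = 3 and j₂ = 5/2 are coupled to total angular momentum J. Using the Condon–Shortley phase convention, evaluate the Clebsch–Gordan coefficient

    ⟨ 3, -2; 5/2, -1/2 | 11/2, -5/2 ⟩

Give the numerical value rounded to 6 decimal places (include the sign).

+√(4/11) = +0.603023

j₁+j₂−J=0  J+j₁−j₂=6  J−j₁+j₂=5  j₁+j₂+J+1=12
(j₁±m₁, j₂±m₂, J±M) = (1,5,2,3,3,8)
P² = 8294400/11
sum k=0..0:
  [0] +1/1440 = 1/1440
S = 1/1440
C² = P²·S² = 4/11 ; C = +0.603023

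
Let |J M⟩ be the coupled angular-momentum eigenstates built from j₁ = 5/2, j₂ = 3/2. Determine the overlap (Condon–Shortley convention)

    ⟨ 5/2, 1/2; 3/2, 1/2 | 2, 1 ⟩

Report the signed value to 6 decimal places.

triangle: 2!*3!*1!/7! = 12/5040
(j±m)!: 3!*2!*2!*1!*3!*1! = 144
prefactor² = (2J+1)*Δ*N² = 12/7
  k=1: −1/(1!*1!*1!*1!*2!*0!) = -1/2
  k=2: +1/(2!*0!*0!*0!*3!*1!) = 1/12
Σ = -5/12  ⇒  CG² = 12/7*(-5/12)² = 25/84
CG = −√(25/84) = -0.545545

−√(25/84) = -0.545545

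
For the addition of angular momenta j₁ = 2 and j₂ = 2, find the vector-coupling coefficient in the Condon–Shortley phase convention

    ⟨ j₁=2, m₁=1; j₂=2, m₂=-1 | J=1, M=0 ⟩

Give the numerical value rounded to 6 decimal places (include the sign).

−√(1/10) = -0.316228

j₁+j₂−J=3  J+j₁−j₂=1  J−j₁+j₂=1  j₁+j₂+J+1=6
(j₁±m₁, j₂±m₂, J±M) = (3,1,1,3,1,1)
P² = 9/10
sum k=0..1:
  [0] +1/6 = 1/6
  [1] −1/2 = -1/2
S = -1/3
C² = P²·S² = 1/10 ; C = -0.316228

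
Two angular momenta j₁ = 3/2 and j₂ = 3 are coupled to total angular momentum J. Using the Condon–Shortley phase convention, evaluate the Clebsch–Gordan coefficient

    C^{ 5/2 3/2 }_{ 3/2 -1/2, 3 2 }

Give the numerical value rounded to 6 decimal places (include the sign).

+√(1/14) = +0.267261

j₁+j₂−J=2  J+j₁−j₂=1  J−j₁+j₂=4  j₁+j₂+J+1=8
(j₁±m₁, j₂±m₂, J±M) = (1,2,5,1,4,1)
P² = 288/7
sum k=1..2:
  [1] −1/24 = -1/24
  [2] +1/12 = 1/12
S = 1/24
C² = P²·S² = 1/14 ; C = +0.267261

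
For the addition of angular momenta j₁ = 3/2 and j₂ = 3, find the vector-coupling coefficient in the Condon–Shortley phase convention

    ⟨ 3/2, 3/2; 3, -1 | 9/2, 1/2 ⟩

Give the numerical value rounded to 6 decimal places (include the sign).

+√(5/42) = +0.345033

triangle: 0!*3!*6!/10! = 4320/3628800
(j±m)!: 3!*0!*2!*4!*5!*4! = 829440
prefactor² = (2J+1)*Δ*N² = 69120/7
  k=0: +1/(0!*0!*0!*2!*3!*4!) = 1/288
Σ = 1/288  ⇒  CG² = 69120/7*1/288² = 5/42
CG = +√(5/42) = +0.345033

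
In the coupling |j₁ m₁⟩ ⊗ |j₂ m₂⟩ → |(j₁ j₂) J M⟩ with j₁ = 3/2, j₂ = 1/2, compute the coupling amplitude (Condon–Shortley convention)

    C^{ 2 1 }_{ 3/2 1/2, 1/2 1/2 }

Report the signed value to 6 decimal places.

+√(3/4) ≈ +0.866025

√[5·0!3!1!/5! · 2!1!1!0!3!1!] = √(3)
  +(−1)^0/∏(0,0,1,1,2,0)! = 1/2  (running 1/2)
⟨..|..⟩ = √(3)·(1/2) = +0.866025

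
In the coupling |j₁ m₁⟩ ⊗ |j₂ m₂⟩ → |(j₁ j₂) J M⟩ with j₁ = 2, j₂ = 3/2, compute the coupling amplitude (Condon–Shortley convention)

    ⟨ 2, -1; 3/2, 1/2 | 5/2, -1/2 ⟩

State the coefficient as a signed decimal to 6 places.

-0.597614  (= −√(5/14))

√[6·1!3!2!/7! · 1!3!2!1!2!3!] = √(72/35)
  +(−1)^0/∏(0,1,3,2,0,0)! = 1/12  (running 1/12)
  +(−1)^1/∏(1,0,2,1,1,1)! = -1/2  (running -5/12)
⟨..|..⟩ = √(72/35)·(-5/12) = -0.597614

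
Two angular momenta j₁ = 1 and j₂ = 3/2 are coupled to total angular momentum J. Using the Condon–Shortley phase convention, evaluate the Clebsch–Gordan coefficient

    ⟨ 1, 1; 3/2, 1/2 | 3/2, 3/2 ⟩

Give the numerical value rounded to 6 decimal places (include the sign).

√[4·1!1!2!/5! · 2!0!2!1!3!0!] = √(8/5)
  +(−1)^0/∏(0,1,0,2,1,0)! = 1/2  (running 1/2)
⟨..|..⟩ = √(8/5)·(1/2) = +0.632456

+0.632456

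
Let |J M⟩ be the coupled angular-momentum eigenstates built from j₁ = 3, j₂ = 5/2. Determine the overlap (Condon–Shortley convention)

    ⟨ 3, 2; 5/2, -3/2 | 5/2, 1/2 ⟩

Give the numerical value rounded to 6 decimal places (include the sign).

j₁+j₂−J=3  J+j₁−j₂=3  J−j₁+j₂=2  j₁+j₂+J+1=9
(j₁±m₁, j₂±m₂, J±M) = (5,1,1,4,3,2)
P² = 288/7
sum k=0..1:
  [0] +1/12 = 1/12
  [1] −1/24 = -1/24
S = 1/24
C² = P²·S² = 1/14 ; C = +0.267261

+√(1/14) = +0.267261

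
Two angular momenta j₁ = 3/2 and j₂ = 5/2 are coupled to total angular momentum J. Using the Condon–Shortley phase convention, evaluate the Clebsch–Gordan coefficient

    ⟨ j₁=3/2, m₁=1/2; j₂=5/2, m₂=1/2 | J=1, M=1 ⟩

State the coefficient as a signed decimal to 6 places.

−√(3/20) ≈ -0.387298

j₁+j₂−J=3  J+j₁−j₂=0  J−j₁+j₂=2  j₁+j₂+J+1=6
(j₁±m₁, j₂±m₂, J±M) = (2,1,3,2,2,0)
P² = 12/5
sum k=1..1:
  [1] −1/4 = -1/4
S = -1/4
C² = P²·S² = 3/20 ; C = -0.387298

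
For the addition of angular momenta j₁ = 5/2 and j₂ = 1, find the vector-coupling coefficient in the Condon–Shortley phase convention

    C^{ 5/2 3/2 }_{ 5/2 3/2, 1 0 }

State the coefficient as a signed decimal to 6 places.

j₁+j₂−J=1  J+j₁−j₂=4  J−j₁+j₂=1  j₁+j₂+J+1=7
(j₁±m₁, j₂±m₂, J±M) = (4,1,1,1,4,1)
P² = 576/35
sum k=0..1:
  [0] +1/6 = 1/6
  [1] −1/24 = -1/24
S = 1/8
C² = P²·S² = 9/35 ; C = +0.507093

+0.507093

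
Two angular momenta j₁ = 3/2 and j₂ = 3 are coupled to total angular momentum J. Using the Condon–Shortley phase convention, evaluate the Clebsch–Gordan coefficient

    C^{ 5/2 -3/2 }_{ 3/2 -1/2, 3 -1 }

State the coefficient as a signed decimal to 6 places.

−√(7/20) = -0.591608

√[6·2!1!4!/8! · 1!2!2!4!1!4!] = √(576/35)
  +(−1)^1/∏(1,1,1,1,0,3)! = -1/6  (running -1/6)
  +(−1)^2/∏(2,0,0,0,1,4)! = 1/48  (running -7/48)
⟨..|..⟩ = √(576/35)·(-7/48) = -0.591608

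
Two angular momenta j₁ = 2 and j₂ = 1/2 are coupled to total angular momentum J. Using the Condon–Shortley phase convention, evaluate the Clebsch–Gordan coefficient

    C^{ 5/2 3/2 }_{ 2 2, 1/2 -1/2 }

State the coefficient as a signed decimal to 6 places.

√[6·0!4!1!/6! · 4!0!0!1!4!1!] = √(576/5)
  +(−1)^0/∏(0,0,0,0,4,1)! = 1/24  (running 1/24)
⟨..|..⟩ = √(576/5)·(1/24) = +0.447214

+0.447214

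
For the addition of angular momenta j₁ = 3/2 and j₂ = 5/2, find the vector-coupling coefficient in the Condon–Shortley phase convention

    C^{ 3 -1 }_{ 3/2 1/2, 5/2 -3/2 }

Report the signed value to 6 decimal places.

+0.639010  (= +√(49/120))

√[7·1!2!4!/8! · 2!1!1!4!2!4!] = √(96/5)
  +(−1)^0/∏(0,1,1,1,1,3)! = 1/6  (running 1/6)
  +(−1)^1/∏(1,0,0,0,2,4)! = -1/48  (running 7/48)
⟨..|..⟩ = √(96/5)·(7/48) = +0.639010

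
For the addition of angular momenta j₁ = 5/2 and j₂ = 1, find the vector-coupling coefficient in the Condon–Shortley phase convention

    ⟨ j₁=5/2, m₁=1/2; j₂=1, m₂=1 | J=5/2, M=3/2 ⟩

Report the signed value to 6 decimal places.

j₁+j₂−J=1  J+j₁−j₂=4  J−j₁+j₂=1  j₁+j₂+J+1=7
(j₁±m₁, j₂±m₂, J±M) = (3,2,2,0,4,1)
P² = 576/35
sum k=1..1:
  [1] −1/6 = -1/6
S = -1/6
C² = P²·S² = 16/35 ; C = -0.676123

−√(16/35) = -0.676123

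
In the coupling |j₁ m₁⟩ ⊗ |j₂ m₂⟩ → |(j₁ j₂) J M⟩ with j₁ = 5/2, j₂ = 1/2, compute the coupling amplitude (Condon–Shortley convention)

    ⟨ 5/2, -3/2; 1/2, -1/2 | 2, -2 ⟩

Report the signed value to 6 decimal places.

+0.408248

triangle: 1!*4!*0!/6! = 24/720
(j±m)!: 1!*4!*0!*1!*0!*4! = 576
prefactor² = (2J+1)*Δ*N² = 96
  k=0: +1/(0!*1!*4!*0!*0!*0!) = 1/24
Σ = 1/24  ⇒  CG² = 96*1/24² = 1/6
CG = +√(1/6) = +0.408248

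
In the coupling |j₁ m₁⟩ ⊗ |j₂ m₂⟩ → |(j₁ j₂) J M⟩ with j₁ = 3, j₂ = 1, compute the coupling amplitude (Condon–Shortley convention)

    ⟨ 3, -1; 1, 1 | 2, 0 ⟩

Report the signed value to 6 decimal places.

+√(2/7) ≈ +0.534522

j₁+j₂−J=2  J+j₁−j₂=4  J−j₁+j₂=0  j₁+j₂+J+1=7
(j₁±m₁, j₂±m₂, J±M) = (2,4,2,0,2,2)
P² = 128/7
sum k=2..2:
  [2] +1/8 = 1/8
S = 1/8
C² = P²·S² = 2/7 ; C = +0.534522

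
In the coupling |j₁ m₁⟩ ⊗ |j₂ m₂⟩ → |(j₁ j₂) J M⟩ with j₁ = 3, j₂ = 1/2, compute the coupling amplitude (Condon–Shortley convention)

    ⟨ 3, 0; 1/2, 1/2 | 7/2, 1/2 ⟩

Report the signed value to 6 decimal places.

+0.755929  (= +√(4/7))

j₁+j₂−J=0  J+j₁−j₂=6  J−j₁+j₂=1  j₁+j₂+J+1=8
(j₁±m₁, j₂±m₂, J±M) = (3,3,1,0,4,3)
P² = 5184/7
sum k=0..0:
  [0] +1/36 = 1/36
S = 1/36
C² = P²·S² = 4/7 ; C = +0.755929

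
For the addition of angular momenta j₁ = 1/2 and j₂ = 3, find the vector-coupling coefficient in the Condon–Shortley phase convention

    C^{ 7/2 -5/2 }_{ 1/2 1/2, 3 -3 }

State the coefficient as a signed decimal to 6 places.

√[8·0!1!6!/8! · 1!0!0!6!1!6!] = √(518400/7)
  +(−1)^0/∏(0,0,0,0,1,6)! = 1/720  (running 1/720)
⟨..|..⟩ = √(518400/7)·(1/720) = +0.377964

+√(1/7) ≈ +0.377964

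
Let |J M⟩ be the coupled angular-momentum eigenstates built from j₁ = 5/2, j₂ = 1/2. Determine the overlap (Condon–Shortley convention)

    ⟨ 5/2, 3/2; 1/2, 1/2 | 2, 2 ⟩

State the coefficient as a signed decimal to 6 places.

-0.408248

triangle: 1!·4!·0!/6! = 24/720
(j±m)!: 4!·1!·1!·0!·4!·0! = 576
prefactor² = (2J+1)·Δ·N² = 96
  k=1: −1/(1!·0!·0!·0!·4!·0!) = -1/24
Σ = -1/24  ⇒  CG² = 96·(-1/24)² = 1/6
CG = −√(1/6) = -0.408248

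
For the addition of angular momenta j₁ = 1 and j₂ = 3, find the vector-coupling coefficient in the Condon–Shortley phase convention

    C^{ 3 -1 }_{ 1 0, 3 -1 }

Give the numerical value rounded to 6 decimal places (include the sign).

√[7·1!1!5!/8! · 1!1!2!4!2!4!] = √(48)
  +(−1)^0/∏(0,1,1,2,0,3)! = 1/12  (running 1/12)
  +(−1)^1/∏(1,0,0,1,1,4)! = -1/24  (running 1/24)
⟨..|..⟩ = √(48)·(1/24) = +0.288675

+0.288675  (= +√(1/12))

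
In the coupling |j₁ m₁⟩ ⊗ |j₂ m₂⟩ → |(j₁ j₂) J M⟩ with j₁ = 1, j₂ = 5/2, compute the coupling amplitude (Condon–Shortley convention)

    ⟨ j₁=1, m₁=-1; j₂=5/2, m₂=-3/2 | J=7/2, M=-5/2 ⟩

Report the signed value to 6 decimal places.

triangle: 0!×2!×5!/8! = 240/40320
(j±m)!: 0!×2!×1!×4!×1!×6! = 34560
prefactor² = (2J+1)×Δ×N² = 11520/7
  k=0: +1/(0!×0!×2!×1!×0!×4!) = 1/48
Σ = 1/48  ⇒  CG² = 11520/7×1/48² = 5/7
CG = +√(5/7) = +0.845154

+0.845154  (= +√(5/7))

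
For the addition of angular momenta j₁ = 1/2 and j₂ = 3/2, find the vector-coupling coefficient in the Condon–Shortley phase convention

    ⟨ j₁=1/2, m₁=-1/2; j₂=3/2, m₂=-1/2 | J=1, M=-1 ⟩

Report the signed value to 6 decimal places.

triangle: 1!×0!×2!/4! = 2/24
(j±m)!: 0!×1!×1!×2!×0!×2! = 4
prefactor² = (2J+1)×Δ×N² = 1
  k=1: −1/(1!×0!×0!×0!×0!×2!) = -1/2
Σ = -1/2  ⇒  CG² = 1×(-1/2)² = 1/4
CG = −√(1/4) = -0.500000

-0.500000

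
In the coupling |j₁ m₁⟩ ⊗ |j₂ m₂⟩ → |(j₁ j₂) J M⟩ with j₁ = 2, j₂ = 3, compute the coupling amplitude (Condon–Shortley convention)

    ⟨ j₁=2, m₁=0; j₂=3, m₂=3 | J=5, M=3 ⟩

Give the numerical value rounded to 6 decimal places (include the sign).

triangle: 0!*4!*6!/11! = 17280/39916800
(j±m)!: 2!*2!*6!*0!*8!*2! = 232243200
prefactor² = (2J+1)*Δ*N² = 1105920
  k=0: +1/(0!*0!*2!*6!*2!*0!) = 1/2880
Σ = 1/2880  ⇒  CG² = 1105920*1/2880² = 2/15
CG = +√(2/15) = +0.365148

+√(2/15) = +0.365148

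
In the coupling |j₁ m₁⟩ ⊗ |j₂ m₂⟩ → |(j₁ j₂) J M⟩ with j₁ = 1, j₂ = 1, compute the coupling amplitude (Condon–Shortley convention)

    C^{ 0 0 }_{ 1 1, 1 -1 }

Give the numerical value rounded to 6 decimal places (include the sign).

triangle: 2!*0!*0!/3! = 2/6
(j±m)!: 2!*0!*0!*2!*0!*0! = 4
prefactor² = (2J+1)*Δ*N² = 4/3
  k=0: +1/(0!*2!*0!*0!*0!*0!) = 1/2
Σ = 1/2  ⇒  CG² = 4/3*1/2² = 1/3
CG = +√(1/3) = +0.577350

+0.577350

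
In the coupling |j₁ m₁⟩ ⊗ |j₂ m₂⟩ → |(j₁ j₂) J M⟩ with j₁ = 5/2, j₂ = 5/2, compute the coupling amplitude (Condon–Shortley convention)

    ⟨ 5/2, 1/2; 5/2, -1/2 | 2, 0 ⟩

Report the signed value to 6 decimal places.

j₁+j₂−J=3  J+j₁−j₂=2  J−j₁+j₂=2  j₁+j₂+J+1=8
(j₁±m₁, j₂±m₂, J±M) = (3,2,2,3,2,2)
P² = 12/7
sum k=0..2:
  [0] +1/24 = 1/24
  [1] −1/2 = -1/2
  [2] +1/8 = 1/8
S = -1/3
C² = P²·S² = 4/21 ; C = -0.436436

−√(4/21) = -0.436436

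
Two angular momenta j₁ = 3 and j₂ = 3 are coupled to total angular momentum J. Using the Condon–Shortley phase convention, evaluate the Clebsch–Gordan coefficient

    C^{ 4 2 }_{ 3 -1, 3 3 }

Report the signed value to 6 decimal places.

+0.592157

j₁+j₂−J=2  J+j₁−j₂=4  J−j₁+j₂=4  j₁+j₂+J+1=11
(j₁±m₁, j₂±m₂, J±M) = (2,4,6,0,6,2)
P² = 995328/77
sum k=2..2:
  [2] +1/192 = 1/192
S = 1/192
C² = P²·S² = 27/77 ; C = +0.592157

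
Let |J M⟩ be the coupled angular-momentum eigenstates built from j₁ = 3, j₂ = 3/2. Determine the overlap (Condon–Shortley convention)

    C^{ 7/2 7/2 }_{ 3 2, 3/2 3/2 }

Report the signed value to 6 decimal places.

−√(1/3) ≈ -0.577350

√[8·1!5!2!/9! · 5!1!3!0!7!0!] = √(19200)
  +(−1)^1/∏(1,0,0,2,5,0)! = -1/240  (running -1/240)
⟨..|..⟩ = √(19200)·(-1/240) = -0.577350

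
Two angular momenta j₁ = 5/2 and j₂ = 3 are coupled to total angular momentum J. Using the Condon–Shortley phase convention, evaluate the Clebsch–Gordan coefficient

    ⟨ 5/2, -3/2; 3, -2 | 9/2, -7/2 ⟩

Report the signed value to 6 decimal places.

+√(1/99) ≈ +0.100504

triangle: 1!·4!·5!/11! = 2880/39916800
(j±m)!: 1!·4!·1!·5!·1!·8! = 116121600
prefactor² = (2J+1)·Δ·N² = 921600/11
  k=0: +1/(0!·1!·4!·1!·0!·4!) = 1/576
  k=1: −1/(1!·0!·3!·0!·1!·5!) = -1/720
Σ = 1/2880  ⇒  CG² = 921600/11·1/2880² = 1/99
CG = +√(1/99) = +0.100504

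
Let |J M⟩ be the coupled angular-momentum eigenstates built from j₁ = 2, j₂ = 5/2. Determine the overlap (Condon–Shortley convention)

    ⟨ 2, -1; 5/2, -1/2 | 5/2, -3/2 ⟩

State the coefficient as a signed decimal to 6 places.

−√(6/35) = -0.414039

√[6·2!2!3!/8! · 1!3!2!3!1!4!] = √(216/35)
  +(−1)^1/∏(1,1,2,1,0,2)! = -1/4  (running -1/4)
  +(−1)^2/∏(2,0,1,0,1,3)! = 1/12  (running -1/6)
⟨..|..⟩ = √(216/35)·(-1/6) = -0.414039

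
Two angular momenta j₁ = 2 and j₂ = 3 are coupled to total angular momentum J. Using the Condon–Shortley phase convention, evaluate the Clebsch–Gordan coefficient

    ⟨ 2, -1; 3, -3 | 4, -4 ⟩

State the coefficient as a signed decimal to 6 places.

triangle: 1!*3!*5!/10! = 720/3628800
(j±m)!: 1!*3!*0!*6!*0!*8! = 174182400
prefactor² = (2J+1)*Δ*N² = 311040
  k=0: +1/(0!*1!*3!*0!*0!*5!) = 1/720
Σ = 1/720  ⇒  CG² = 311040*1/720² = 3/5
CG = +√(3/5) = +0.774597

+√(3/5) ≈ +0.774597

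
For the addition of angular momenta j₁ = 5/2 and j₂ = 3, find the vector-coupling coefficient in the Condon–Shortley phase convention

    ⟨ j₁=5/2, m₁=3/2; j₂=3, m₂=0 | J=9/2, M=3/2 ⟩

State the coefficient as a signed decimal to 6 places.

+0.540562  (= +√(45/154))

triangle: 1!×4!×5!/11! = 2880/39916800
(j±m)!: 4!×1!×3!×3!×6!×3! = 3732480
prefactor² = (2J+1)×Δ×N² = 207360/77
  k=0: +1/(0!×1!×1!×3!×3!×2!) = 1/72
  k=1: −1/(1!×0!×0!×2!×4!×3!) = -1/288
Σ = 1/96  ⇒  CG² = 207360/77×1/96² = 45/154
CG = +√(45/154) = +0.540562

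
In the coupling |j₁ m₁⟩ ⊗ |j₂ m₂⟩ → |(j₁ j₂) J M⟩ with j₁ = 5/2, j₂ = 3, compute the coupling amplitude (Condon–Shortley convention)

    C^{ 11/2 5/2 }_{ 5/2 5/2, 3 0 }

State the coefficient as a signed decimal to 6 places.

triangle: 0!*5!*6!/12! = 86400/479001600
(j±m)!: 5!*0!*3!*3!*8!*3! = 1045094400
prefactor² = (2J+1)*Δ*N² = 24883200/11
  k=0: +1/(0!*0!*0!*3!*5!*3!) = 1/4320
Σ = 1/4320  ⇒  CG² = 24883200/11*1/4320² = 4/33
CG = +√(4/33) = +0.348155

+√(4/33) = +0.348155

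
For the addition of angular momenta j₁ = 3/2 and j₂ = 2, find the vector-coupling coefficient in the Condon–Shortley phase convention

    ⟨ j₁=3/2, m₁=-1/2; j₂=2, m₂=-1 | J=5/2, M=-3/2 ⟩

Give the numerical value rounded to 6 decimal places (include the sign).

+0.169031  (= +√(1/35))

√[6·1!2!3!/7! · 1!2!1!3!1!4!] = √(144/35)
  +(−1)^0/∏(0,1,2,1,0,2)! = 1/4  (running 1/4)
  +(−1)^1/∏(1,0,1,0,1,3)! = -1/6  (running 1/12)
⟨..|..⟩ = √(144/35)·(1/12) = +0.169031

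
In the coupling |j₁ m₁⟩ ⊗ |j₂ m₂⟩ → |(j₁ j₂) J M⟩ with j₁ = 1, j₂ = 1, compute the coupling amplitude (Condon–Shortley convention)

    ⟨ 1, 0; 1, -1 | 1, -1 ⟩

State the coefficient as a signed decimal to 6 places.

+√(1/2) = +0.707107

√[3·1!1!1!/4! · 1!1!0!2!0!2!] = √(1/2)
  +(−1)^0/∏(0,1,1,0,0,1)! = 1  (running 1)
⟨..|..⟩ = √(1/2)·(1) = +0.707107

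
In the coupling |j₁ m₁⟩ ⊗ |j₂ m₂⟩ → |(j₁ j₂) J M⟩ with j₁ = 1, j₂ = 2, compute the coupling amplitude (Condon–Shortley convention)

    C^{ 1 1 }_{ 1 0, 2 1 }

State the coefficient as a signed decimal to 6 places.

−√(3/10) = -0.547723

√[3·2!0!2!/5! · 1!1!3!1!2!0!] = √(6/5)
  +(−1)^1/∏(1,1,0,2,0,0)! = -1/2  (running -1/2)
⟨..|..⟩ = √(6/5)·(-1/2) = -0.547723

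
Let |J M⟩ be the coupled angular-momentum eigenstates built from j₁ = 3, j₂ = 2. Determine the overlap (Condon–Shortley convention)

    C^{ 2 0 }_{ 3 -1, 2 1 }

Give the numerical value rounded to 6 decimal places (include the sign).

+√(1/7) ≈ +0.377964

triangle: 3!·3!·1!/8! = 36/40320
(j±m)!: 2!·4!·3!·1!·2!·2! = 1152
prefactor² = (2J+1)·Δ·N² = 36/7
  k=2: +1/(2!·1!·2!·1!·1!·0!) = 1/4
  k=3: −1/(3!·0!·1!·0!·2!·1!) = -1/12
Σ = 1/6  ⇒  CG² = 36/7·1/6² = 1/7
CG = +√(1/7) = +0.377964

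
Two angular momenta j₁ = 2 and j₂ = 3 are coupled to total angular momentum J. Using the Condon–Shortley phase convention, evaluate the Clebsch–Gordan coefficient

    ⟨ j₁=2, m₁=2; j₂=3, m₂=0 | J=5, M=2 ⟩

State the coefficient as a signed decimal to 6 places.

+0.408248  (= +√(1/6))

√[11·0!4!6!/11! · 4!0!3!3!7!3!] = √(124416)
  +(−1)^0/∏(0,0,0,3,4,3)! = 1/864  (running 1/864)
⟨..|..⟩ = √(124416)·(1/864) = +0.408248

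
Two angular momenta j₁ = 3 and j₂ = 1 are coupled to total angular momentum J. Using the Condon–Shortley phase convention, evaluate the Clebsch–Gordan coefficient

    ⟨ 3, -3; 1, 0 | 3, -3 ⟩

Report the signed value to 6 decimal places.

−√(3/4) = -0.866025

triangle: 1!×5!×1!/8! = 120/40320
(j±m)!: 0!×6!×1!×1!×0!×6! = 518400
prefactor² = (2J+1)×Δ×N² = 10800
  k=1: −1/(1!×0!×5!×0!×0!×1!) = -1/120
Σ = -1/120  ⇒  CG² = 10800×(-1/120)² = 3/4
CG = −√(3/4) = -0.866025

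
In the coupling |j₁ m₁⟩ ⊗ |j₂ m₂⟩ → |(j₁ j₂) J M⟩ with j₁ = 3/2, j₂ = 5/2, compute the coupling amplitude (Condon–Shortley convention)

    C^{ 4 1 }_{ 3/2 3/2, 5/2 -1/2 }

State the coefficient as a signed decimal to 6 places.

√[9·0!3!5!/9! · 3!0!2!3!5!3!] = √(6480/7)
  +(−1)^0/∏(0,0,0,2,3,3)! = 1/72  (running 1/72)
⟨..|..⟩ = √(6480/7)·(1/72) = +0.422577

+0.422577  (= +√(5/28))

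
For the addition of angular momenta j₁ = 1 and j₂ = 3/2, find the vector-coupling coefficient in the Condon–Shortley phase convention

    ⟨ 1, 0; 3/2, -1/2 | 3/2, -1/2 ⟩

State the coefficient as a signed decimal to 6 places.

triangle: 1!·1!·2!/5! = 2/120
(j±m)!: 1!·1!·1!·2!·1!·2! = 4
prefactor² = (2J+1)·Δ·N² = 4/15
  k=0: +1/(0!·1!·1!·1!·0!·1!) = 1
  k=1: −1/(1!·0!·0!·0!·1!·2!) = -1/2
Σ = 1/2  ⇒  CG² = 4/15·1/2² = 1/15
CG = +√(1/15) = +0.258199

+0.258199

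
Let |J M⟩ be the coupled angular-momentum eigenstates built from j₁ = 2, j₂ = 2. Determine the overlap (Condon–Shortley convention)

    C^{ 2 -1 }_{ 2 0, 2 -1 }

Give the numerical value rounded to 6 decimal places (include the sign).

√[5·2!2!2!/7! · 2!2!1!3!1!3!] = √(8/7)
  +(−1)^0/∏(0,2,2,1,0,1)! = 1/4  (running 1/4)
  +(−1)^1/∏(1,1,1,0,1,2)! = -1/2  (running -1/4)
⟨..|..⟩ = √(8/7)·(-1/4) = -0.267261

−√(1/14) ≈ -0.267261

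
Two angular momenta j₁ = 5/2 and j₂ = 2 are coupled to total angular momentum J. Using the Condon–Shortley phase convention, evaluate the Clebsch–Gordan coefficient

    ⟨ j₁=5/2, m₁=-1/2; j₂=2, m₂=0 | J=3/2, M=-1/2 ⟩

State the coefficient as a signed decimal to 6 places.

√[4·3!2!1!/7! · 2!3!2!2!1!2!] = √(32/35)
  +(−1)^1/∏(1,2,2,1,0,0)! = -1/4  (running -1/4)
  +(−1)^2/∏(2,1,1,0,1,1)! = 1/2  (running 1/4)
⟨..|..⟩ = √(32/35)·(1/4) = +0.239046

+√(2/35) = +0.239046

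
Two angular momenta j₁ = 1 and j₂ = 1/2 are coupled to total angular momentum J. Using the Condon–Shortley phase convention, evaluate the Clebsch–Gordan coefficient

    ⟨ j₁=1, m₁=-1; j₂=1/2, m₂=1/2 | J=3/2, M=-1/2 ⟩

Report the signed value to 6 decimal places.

j₁+j₂−J=0  J+j₁−j₂=2  J−j₁+j₂=1  j₁+j₂+J+1=4
(j₁±m₁, j₂±m₂, J±M) = (0,2,1,0,1,2)
P² = 4/3
sum k=0..0:
  [0] +1/2 = 1/2
S = 1/2
C² = P²·S² = 1/3 ; C = +0.577350

+0.577350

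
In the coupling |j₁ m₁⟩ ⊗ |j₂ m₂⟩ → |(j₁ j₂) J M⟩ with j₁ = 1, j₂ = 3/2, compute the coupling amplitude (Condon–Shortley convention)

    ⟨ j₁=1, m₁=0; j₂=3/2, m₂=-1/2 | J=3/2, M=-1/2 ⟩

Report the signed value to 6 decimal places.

√[4·1!1!2!/5! · 1!1!1!2!1!2!] = √(4/15)
  +(−1)^0/∏(0,1,1,1,0,1)! = 1  (running 1)
  +(−1)^1/∏(1,0,0,0,1,2)! = -1/2  (running 1/2)
⟨..|..⟩ = √(4/15)·(1/2) = +0.258199

+0.258199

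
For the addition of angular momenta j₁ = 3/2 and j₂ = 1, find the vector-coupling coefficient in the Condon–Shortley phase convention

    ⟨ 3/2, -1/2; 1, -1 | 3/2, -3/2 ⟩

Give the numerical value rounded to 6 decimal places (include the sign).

+√(2/5) ≈ +0.632456

√[4·1!2!1!/5! · 1!2!0!2!0!3!] = √(8/5)
  +(−1)^0/∏(0,1,2,0,0,1)! = 1/2  (running 1/2)
⟨..|..⟩ = √(8/5)·(1/2) = +0.632456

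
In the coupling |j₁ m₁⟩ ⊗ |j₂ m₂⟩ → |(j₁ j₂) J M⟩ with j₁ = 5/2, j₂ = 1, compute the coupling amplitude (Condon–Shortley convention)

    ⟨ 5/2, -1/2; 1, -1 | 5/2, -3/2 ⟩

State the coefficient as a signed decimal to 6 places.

j₁+j₂−J=1  J+j₁−j₂=4  J−j₁+j₂=1  j₁+j₂+J+1=7
(j₁±m₁, j₂±m₂, J±M) = (2,3,0,2,1,4)
P² = 576/35
sum k=0..0:
  [0] +1/6 = 1/6
S = 1/6
C² = P²·S² = 16/35 ; C = +0.676123

+√(16/35) ≈ +0.676123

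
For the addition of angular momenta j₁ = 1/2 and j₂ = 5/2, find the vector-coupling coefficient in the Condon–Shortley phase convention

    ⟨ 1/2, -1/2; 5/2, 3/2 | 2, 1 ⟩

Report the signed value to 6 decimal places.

triangle: 1!*0!*4!/6! = 24/720
(j±m)!: 0!*1!*4!*1!*3!*1! = 144
prefactor² = (2J+1)*Δ*N² = 24
  k=1: −1/(1!*0!*0!*3!*0!*1!) = -1/6
Σ = -1/6  ⇒  CG² = 24*(-1/6)² = 2/3
CG = −√(2/3) = -0.816497

-0.816497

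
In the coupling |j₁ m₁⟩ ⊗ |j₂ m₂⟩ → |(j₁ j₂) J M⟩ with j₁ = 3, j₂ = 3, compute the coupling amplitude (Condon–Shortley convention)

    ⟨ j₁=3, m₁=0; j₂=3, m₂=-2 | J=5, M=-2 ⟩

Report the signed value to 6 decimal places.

triangle: 1!×5!×5!/12! = 14400/479001600
(j±m)!: 3!×3!×1!×5!×3!×7! = 130636800
prefactor² = (2J+1)×Δ×N² = 43200
  k=0: +1/(0!×1!×3!×1!×2!×4!) = 1/288
  k=1: −1/(1!×0!×2!×0!×3!×5!) = -1/1440
Σ = 1/360  ⇒  CG² = 43200×1/360² = 1/3
CG = +√(1/3) = +0.577350

+√(1/3) = +0.577350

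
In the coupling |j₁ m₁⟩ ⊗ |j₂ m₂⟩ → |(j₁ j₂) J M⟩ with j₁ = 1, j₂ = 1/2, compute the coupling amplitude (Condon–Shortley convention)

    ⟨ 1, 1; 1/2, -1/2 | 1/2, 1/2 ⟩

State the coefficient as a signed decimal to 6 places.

triangle: 1!·1!·0!/3! = 1/6
(j±m)!: 2!·0!·0!·1!·1!·0! = 2
prefactor² = (2J+1)·Δ·N² = 2/3
  k=0: +1/(0!·1!·0!·0!·1!·0!) = 1
Σ = 1  ⇒  CG² = 2/3·1² = 2/3
CG = +√(2/3) = +0.816497

+0.816497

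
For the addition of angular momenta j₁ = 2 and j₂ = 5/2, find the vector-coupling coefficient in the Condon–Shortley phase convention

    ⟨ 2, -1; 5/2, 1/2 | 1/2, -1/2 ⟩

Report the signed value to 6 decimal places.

-0.365148

√[2·4!0!1!/6! · 1!3!3!2!0!1!] = √(24/5)
  +(−1)^3/∏(3,1,0,0,0,1)! = -1/6  (running -1/6)
⟨..|..⟩ = √(24/5)·(-1/6) = -0.365148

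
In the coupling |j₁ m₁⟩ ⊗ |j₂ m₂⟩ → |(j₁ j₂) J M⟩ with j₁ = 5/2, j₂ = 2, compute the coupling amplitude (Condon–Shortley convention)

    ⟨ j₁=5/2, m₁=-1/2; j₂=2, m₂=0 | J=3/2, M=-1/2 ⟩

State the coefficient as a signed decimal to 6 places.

+√(2/35) = +0.239046

triangle: 3!*2!*1!/7! = 12/5040
(j±m)!: 2!*3!*2!*2!*1!*2! = 96
prefactor² = (2J+1)*Δ*N² = 32/35
  k=1: −1/(1!*2!*2!*1!*0!*0!) = -1/4
  k=2: +1/(2!*1!*1!*0!*1!*1!) = 1/2
Σ = 1/4  ⇒  CG² = 32/35*1/4² = 2/35
CG = +√(2/35) = +0.239046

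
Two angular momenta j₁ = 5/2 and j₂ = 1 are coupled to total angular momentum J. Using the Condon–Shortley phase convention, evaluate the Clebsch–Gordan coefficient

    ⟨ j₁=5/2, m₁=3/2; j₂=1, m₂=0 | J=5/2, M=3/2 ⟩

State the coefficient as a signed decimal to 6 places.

√[6·1!4!1!/7! · 4!1!1!1!4!1!] = √(576/35)
  +(−1)^0/∏(0,1,1,1,3,0)! = 1/6  (running 1/6)
  +(−1)^1/∏(1,0,0,0,4,1)! = -1/24  (running 1/8)
⟨..|..⟩ = √(576/35)·(1/8) = +0.507093

+√(9/35) ≈ +0.507093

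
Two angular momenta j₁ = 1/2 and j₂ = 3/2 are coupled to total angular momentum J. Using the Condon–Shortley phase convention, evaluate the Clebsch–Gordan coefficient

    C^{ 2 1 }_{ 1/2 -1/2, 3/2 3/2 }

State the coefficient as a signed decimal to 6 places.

√[5·0!1!3!/5! · 0!1!3!0!3!1!] = √(9)
  +(−1)^0/∏(0,0,1,3,0,0)! = 1/6  (running 1/6)
⟨..|..⟩ = √(9)·(1/6) = +0.500000

+0.500000  (= +√(1/4))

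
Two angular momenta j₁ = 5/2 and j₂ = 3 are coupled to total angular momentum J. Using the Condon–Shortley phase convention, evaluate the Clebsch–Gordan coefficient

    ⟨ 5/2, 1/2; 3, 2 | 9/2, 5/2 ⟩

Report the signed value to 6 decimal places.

√[10·1!4!5!/11! · 3!2!5!1!7!2!] = √(115200/11)
  +(−1)^0/∏(0,1,2,5,2,0)! = 1/480  (running 1/480)
  +(−1)^1/∏(1,0,1,4,3,1)! = -1/144  (running -7/1440)
⟨..|..⟩ = √(115200/11)·(-7/1440) = -0.497468

−√(49/198) = -0.497468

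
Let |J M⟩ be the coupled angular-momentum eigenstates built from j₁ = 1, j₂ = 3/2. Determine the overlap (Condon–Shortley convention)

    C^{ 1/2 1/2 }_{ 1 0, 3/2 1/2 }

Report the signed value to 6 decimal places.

−√(1/3) = -0.577350

j₁+j₂−J=2  J+j₁−j₂=0  J−j₁+j₂=1  j₁+j₂+J+1=4
(j₁±m₁, j₂±m₂, J±M) = (1,1,2,1,1,0)
P² = 1/3
sum k=1..1:
  [1] −1/1 = -1
S = -1
C² = P²·S² = 1/3 ; C = -0.577350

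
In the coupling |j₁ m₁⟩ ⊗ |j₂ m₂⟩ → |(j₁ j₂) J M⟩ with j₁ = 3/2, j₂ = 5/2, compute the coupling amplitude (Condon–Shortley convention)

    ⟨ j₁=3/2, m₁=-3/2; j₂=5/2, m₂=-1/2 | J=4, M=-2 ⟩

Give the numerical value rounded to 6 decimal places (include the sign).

+√(5/14) ≈ +0.597614

triangle: 0!·3!·5!/9! = 720/362880
(j±m)!: 0!·3!·2!·3!·2!·6! = 103680
prefactor² = (2J+1)·Δ·N² = 12960/7
  k=0: +1/(0!·0!·3!·2!·0!·3!) = 1/72
Σ = 1/72  ⇒  CG² = 12960/7·1/72² = 5/14
CG = +√(5/14) = +0.597614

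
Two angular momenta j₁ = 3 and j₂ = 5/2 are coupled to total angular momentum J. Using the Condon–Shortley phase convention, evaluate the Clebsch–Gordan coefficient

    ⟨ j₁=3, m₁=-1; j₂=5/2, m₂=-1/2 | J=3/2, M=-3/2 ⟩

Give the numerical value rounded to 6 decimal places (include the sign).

+0.507093  (= +√(9/35))

j₁+j₂−J=4  J+j₁−j₂=2  J−j₁+j₂=1  j₁+j₂+J+1=8
(j₁±m₁, j₂±m₂, J±M) = (2,4,2,3,0,3)
P² = 576/35
sum k=2..2:
  [2] +1/8 = 1/8
S = 1/8
C² = P²·S² = 9/35 ; C = +0.507093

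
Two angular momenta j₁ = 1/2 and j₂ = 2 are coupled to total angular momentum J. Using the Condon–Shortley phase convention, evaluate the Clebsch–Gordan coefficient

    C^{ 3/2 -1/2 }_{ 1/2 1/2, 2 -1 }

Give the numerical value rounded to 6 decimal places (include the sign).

triangle: 1!*0!*3!/5! = 6/120
(j±m)!: 1!*0!*1!*3!*1!*2! = 12
prefactor² = (2J+1)*Δ*N² = 12/5
  k=0: +1/(0!*1!*0!*1!*0!*2!) = 1/2
Σ = 1/2  ⇒  CG² = 12/5*1/2² = 3/5
CG = +√(3/5) = +0.774597

+0.774597  (= +√(3/5))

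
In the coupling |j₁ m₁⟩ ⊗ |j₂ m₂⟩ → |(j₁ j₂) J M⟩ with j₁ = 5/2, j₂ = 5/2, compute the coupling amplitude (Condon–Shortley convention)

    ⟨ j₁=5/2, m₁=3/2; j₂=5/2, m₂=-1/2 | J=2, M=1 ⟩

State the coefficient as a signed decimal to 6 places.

j₁+j₂−J=3  J+j₁−j₂=2  J−j₁+j₂=2  j₁+j₂+J+1=8
(j₁±m₁, j₂±m₂, J±M) = (4,1,2,3,3,1)
P² = 36/7
sum k=0..1:
  [0] +1/12 = 1/12
  [1] −1/4 = -1/4
S = -1/6
C² = P²·S² = 1/7 ; C = -0.377964

−√(1/7) = -0.377964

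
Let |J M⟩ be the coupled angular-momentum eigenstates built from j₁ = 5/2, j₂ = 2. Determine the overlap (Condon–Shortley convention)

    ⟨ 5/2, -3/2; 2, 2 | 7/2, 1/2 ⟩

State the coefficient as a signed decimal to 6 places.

triangle: 1!*4!*3!/9! = 144/362880
(j±m)!: 1!*4!*4!*0!*4!*3! = 82944
prefactor² = (2J+1)*Δ*N² = 9216/35
  k=1: −1/(1!*0!*3!*3!*1!*0!) = -1/36
Σ = -1/36  ⇒  CG² = 9216/35*(-1/36)² = 64/315
CG = −√(64/315) = -0.450749

−√(64/315) ≈ -0.450749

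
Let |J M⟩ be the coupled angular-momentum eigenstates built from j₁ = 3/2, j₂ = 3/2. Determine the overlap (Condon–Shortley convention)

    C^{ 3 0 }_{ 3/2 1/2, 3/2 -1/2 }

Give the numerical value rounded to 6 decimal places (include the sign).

√[7·0!3!3!/7! · 2!1!1!2!3!3!] = √(36/5)
  +(−1)^0/∏(0,0,1,1,2,2)! = 1/4  (running 1/4)
⟨..|..⟩ = √(36/5)·(1/4) = +0.670820

+√(9/20) = +0.670820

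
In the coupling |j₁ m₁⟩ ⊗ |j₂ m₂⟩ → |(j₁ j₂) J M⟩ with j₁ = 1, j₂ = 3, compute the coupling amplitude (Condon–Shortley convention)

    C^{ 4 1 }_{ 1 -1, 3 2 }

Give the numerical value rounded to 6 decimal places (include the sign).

+0.327327

√[9·0!2!6!/9! · 0!2!5!1!5!3!] = √(43200/7)
  +(−1)^0/∏(0,0,2,5,0,1)! = 1/240  (running 1/240)
⟨..|..⟩ = √(43200/7)·(1/240) = +0.327327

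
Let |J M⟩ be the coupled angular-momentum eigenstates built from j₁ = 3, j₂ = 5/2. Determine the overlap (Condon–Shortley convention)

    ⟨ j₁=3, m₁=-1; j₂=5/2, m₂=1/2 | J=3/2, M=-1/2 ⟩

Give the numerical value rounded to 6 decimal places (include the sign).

-0.097590  (= −√(1/105))

√[4·4!2!1!/8! · 2!4!3!2!1!2!] = √(192/35)
  +(−1)^2/∏(2,2,2,1,0,0)! = 1/8  (running 1/8)
  +(−1)^3/∏(3,1,1,0,1,1)! = -1/6  (running -1/24)
⟨..|..⟩ = √(192/35)·(-1/24) = -0.097590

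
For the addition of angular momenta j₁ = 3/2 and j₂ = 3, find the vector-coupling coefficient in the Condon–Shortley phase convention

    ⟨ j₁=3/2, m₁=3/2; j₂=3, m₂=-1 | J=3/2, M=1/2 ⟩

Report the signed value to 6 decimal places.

j₁+j₂−J=3  J+j₁−j₂=0  J−j₁+j₂=3  j₁+j₂+J+1=7
(j₁±m₁, j₂±m₂, J±M) = (3,0,2,4,2,1)
P² = 576/35
sum k=0..0:
  [0] +1/12 = 1/12
S = 1/12
C² = P²·S² = 4/35 ; C = +0.338062

+0.338062  (= +√(4/35))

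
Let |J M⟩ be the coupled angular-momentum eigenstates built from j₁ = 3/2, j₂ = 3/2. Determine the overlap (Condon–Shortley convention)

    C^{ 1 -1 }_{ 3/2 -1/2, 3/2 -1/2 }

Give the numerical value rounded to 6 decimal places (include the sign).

−√(2/5) = -0.632456

√[3·2!1!1!/5! · 1!2!1!2!0!2!] = √(2/5)
  +(−1)^1/∏(1,1,1,0,0,1)! = -1  (running -1)
⟨..|..⟩ = √(2/5)·(-1) = -0.632456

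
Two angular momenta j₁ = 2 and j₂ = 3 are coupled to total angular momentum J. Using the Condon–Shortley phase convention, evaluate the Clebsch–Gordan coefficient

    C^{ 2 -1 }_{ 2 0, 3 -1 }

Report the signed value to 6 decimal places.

−√(1/7) ≈ -0.377964

j₁+j₂−J=3  J+j₁−j₂=1  J−j₁+j₂=3  j₁+j₂+J+1=8
(j₁±m₁, j₂±m₂, J±M) = (2,2,2,4,1,3)
P² = 36/7
sum k=1..2:
  [1] −1/4 = -1/4
  [2] +1/12 = 1/12
S = -1/6
C² = P²·S² = 1/7 ; C = -0.377964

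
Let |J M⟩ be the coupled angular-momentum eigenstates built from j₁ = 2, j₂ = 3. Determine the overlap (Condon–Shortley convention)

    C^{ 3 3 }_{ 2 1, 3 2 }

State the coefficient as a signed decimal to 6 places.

-0.645497  (= −√(5/12))

j₁+j₂−J=2  J+j₁−j₂=2  J−j₁+j₂=4  j₁+j₂+J+1=9
(j₁±m₁, j₂±m₂, J±M) = (3,1,5,1,6,0)
P² = 960
sum k=1..1:
  [1] −1/48 = -1/48
S = -1/48
C² = P²·S² = 5/12 ; C = -0.645497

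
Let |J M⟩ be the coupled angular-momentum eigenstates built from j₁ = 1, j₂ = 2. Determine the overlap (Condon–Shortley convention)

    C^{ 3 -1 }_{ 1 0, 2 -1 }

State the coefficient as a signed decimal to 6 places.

j₁+j₂−J=0  J+j₁−j₂=2  J−j₁+j₂=4  j₁+j₂+J+1=7
(j₁±m₁, j₂±m₂, J±M) = (1,1,1,3,2,4)
P² = 96/5
sum k=0..0:
  [0] +1/6 = 1/6
S = 1/6
C² = P²·S² = 8/15 ; C = +0.730297

+0.730297  (= +√(8/15))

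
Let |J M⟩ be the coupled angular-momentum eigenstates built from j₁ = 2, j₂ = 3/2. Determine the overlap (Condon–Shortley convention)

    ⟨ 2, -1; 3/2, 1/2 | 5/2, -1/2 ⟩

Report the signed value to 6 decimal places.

triangle: 1!×3!×2!/7! = 12/5040
(j±m)!: 1!×3!×2!×1!×2!×3! = 144
prefactor² = (2J+1)×Δ×N² = 72/35
  k=0: +1/(0!×1!×3!×2!×0!×0!) = 1/12
  k=1: −1/(1!×0!×2!×1!×1!×1!) = -1/2
Σ = -5/12  ⇒  CG² = 72/35×(-5/12)² = 5/14
CG = −√(5/14) = -0.597614

−√(5/14) ≈ -0.597614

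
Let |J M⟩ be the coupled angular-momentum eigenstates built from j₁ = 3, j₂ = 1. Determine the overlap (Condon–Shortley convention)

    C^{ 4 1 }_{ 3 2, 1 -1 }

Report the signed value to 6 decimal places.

√[9·0!6!2!/9! · 5!1!0!2!5!3!] = √(43200/7)
  +(−1)^0/∏(0,0,1,0,5,2)! = 1/240  (running 1/240)
⟨..|..⟩ = √(43200/7)·(1/240) = +0.327327

+0.327327  (= +√(3/28))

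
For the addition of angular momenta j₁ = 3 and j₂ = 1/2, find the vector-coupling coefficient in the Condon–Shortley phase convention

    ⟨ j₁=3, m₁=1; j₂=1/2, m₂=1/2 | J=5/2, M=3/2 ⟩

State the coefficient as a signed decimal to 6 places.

j₁+j₂−J=1  J+j₁−j₂=5  J−j₁+j₂=0  j₁+j₂+J+1=7
(j₁±m₁, j₂±m₂, J±M) = (4,2,1,0,4,1)
P² = 1152/7
sum k=1..1:
  [1] −1/24 = -1/24
S = -1/24
C² = P²·S² = 2/7 ; C = -0.534522

−√(2/7) ≈ -0.534522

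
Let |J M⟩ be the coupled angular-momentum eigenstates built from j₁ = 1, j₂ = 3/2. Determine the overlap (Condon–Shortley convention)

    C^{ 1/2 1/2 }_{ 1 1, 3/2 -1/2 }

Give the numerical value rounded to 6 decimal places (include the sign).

j₁+j₂−J=2  J+j₁−j₂=0  J−j₁+j₂=1  j₁+j₂+J+1=4
(j₁±m₁, j₂±m₂, J±M) = (2,0,1,2,1,0)
P² = 2/3
sum k=0..0:
  [0] +1/2 = 1/2
S = 1/2
C² = P²·S² = 1/6 ; C = +0.408248

+0.408248  (= +√(1/6))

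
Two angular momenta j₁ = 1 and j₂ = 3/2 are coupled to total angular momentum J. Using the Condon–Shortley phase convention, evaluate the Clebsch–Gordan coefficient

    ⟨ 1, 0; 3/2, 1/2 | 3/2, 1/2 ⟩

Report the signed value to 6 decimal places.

−√(1/15) = -0.258199

triangle: 1!×1!×2!/5! = 2/120
(j±m)!: 1!×1!×2!×1!×2!×1! = 4
prefactor² = (2J+1)×Δ×N² = 4/15
  k=0: +1/(0!×1!×1!×2!×0!×0!) = 1/2
  k=1: −1/(1!×0!×0!×1!×1!×1!) = -1
Σ = -1/2  ⇒  CG² = 4/15×(-1/2)² = 1/15
CG = −√(1/15) = -0.258199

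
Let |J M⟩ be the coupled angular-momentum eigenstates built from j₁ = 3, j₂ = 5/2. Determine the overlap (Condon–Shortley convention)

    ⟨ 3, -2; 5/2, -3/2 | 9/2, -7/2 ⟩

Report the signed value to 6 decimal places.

−√(1/99) = -0.100504

√[10·1!5!4!/11! · 1!5!1!4!1!8!] = √(921600/11)
  +(−1)^0/∏(0,1,5,1,0,3)! = 1/720  (running 1/720)
  +(−1)^1/∏(1,0,4,0,1,4)! = -1/576  (running -1/2880)
⟨..|..⟩ = √(921600/11)·(-1/2880) = -0.100504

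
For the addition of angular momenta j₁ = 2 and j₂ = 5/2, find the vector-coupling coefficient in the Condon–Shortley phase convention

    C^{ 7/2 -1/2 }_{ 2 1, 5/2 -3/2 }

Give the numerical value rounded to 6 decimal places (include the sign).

j₁+j₂−J=1  J+j₁−j₂=3  J−j₁+j₂=4  j₁+j₂+J+1=9
(j₁±m₁, j₂±m₂, J±M) = (3,1,1,4,3,4)
P² = 2304/35
sum k=0..1:
  [0] +1/12 = 1/12
  [1] −1/144 = -1/144
S = 11/144
C² = P²·S² = 121/315 ; C = +0.619780

+0.619780  (= +√(121/315))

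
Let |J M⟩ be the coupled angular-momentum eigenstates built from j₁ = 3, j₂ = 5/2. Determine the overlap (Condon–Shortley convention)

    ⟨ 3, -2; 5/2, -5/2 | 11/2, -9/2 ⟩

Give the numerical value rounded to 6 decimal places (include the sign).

+√(6/11) ≈ +0.738549

j₁+j₂−J=0  J+j₁−j₂=6  J−j₁+j₂=5  j₁+j₂+J+1=12
(j₁±m₁, j₂±m₂, J±M) = (1,5,0,5,1,10)
P² = 1244160000/11
sum k=0..0:
  [0] +1/14400 = 1/14400
S = 1/14400
C² = P²·S² = 6/11 ; C = +0.738549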